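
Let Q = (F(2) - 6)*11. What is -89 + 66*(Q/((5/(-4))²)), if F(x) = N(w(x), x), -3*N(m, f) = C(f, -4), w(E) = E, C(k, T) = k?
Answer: -15933/5 ≈ -3186.6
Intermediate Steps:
N(m, f) = -f/3
F(x) = -x/3
Q = -220/3 (Q = (-⅓*2 - 6)*11 = (-⅔ - 6)*11 = -20/3*11 = -220/3 ≈ -73.333)
-89 + 66*(Q/((5/(-4))²)) = -89 + 66*(-220/(3*((5/(-4))²))) = -89 + 66*(-220/(3*((5*(-¼))²))) = -89 + 66*(-220/(3*((-5/4)²))) = -89 + 66*(-220/(3*25/16)) = -89 + 66*(-220/3*16/25) = -89 + 66*(-704/15) = -89 - 15488/5 = -15933/5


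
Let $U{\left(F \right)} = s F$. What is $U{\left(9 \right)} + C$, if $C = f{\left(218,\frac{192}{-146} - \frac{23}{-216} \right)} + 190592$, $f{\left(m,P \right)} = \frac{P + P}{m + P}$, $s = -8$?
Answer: $\frac{651267242726}{3418367} \approx 1.9052 \cdot 10^{5}$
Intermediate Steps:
$f{\left(m,P \right)} = \frac{2 P}{P + m}$
$U{\left(F \right)} = - 8 F$
$C = \frac{651513365150}{3418367}$ ($C = \frac{2 \left(\frac{192}{-146} - \frac{23}{-216}\right)}{\left(\frac{192}{-146} - \frac{23}{-216}\right) + 218} + 190592 = \frac{2 \left(192 \left(- \frac{1}{146}\right) - - \frac{23}{216}\right)}{\left(192 \left(- \frac{1}{146}\right) - - \frac{23}{216}\right) + 218} + 190592 = \frac{2 \left(- \frac{96}{73} + \frac{23}{216}\right)}{\left(- \frac{96}{73} + \frac{23}{216}\right) + 218} + 190592 = 2 \left(- \frac{19057}{15768}\right) \frac{1}{- \frac{19057}{15768} + 218} + 190592 = 2 \left(- \frac{19057}{15768}\right) \frac{1}{\frac{3418367}{15768}} + 190592 = 2 \left(- \frac{19057}{15768}\right) \frac{15768}{3418367} + 190592 = - \frac{38114}{3418367} + 190592 = \frac{651513365150}{3418367} \approx 1.9059 \cdot 10^{5}$)
$U{\left(9 \right)} + C = \left(-8\right) 9 + \frac{651513365150}{3418367} = -72 + \frac{651513365150}{3418367} = \frac{651267242726}{3418367}$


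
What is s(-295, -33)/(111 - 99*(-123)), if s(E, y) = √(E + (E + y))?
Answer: I*√623/12288 ≈ 0.0020312*I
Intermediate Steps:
s(E, y) = √(y + 2*E)
s(-295, -33)/(111 - 99*(-123)) = √(-33 + 2*(-295))/(111 - 99*(-123)) = √(-33 - 590)/(111 + 12177) = √(-623)/12288 = (I*√623)*(1/12288) = I*√623/12288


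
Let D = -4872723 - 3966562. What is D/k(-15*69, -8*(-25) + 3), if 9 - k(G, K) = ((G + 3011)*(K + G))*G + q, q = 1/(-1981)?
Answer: 3502124717/674163266578 ≈ 0.0051948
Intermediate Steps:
q = -1/1981 ≈ -0.00050480
D = -8839285
k(G, K) = 17830/1981 - G*(3011 + G)*(G + K) (k(G, K) = 9 - (((G + 3011)*(K + G))*G - 1/1981) = 9 - (((3011 + G)*(G + K))*G - 1/1981) = 9 - (G*(3011 + G)*(G + K) - 1/1981) = 9 - (-1/1981 + G*(3011 + G)*(G + K)) = 9 + (1/1981 - G*(3011 + G)*(G + K)) = 17830/1981 - G*(3011 + G)*(G + K))
D/k(-15*69, -8*(-25) + 3) = -8839285/(17830/1981 - (-15*69)**3 - 3011*(-15*69)**2 - (-8*(-25) + 3)*(-15*69)**2 - 3011*(-15*69)*(-8*(-25) + 3)) = -8839285/(17830/1981 - 1*(-1035)**3 - 3011*(-1035)**2 - 1*(200 + 3)*(-1035)**2 - 3011*(-1035)*(200 + 3)) = -8839285/(17830/1981 - 1*(-1108717875) - 3011*1071225 - 1*203*1071225 - 3011*(-1035)*203) = -8839285/(17830/1981 + 1108717875 - 3225458475 - 217458675 + 632626155) = -8839285/(-3370816332890/1981) = -8839285*(-1981/3370816332890) = 3502124717/674163266578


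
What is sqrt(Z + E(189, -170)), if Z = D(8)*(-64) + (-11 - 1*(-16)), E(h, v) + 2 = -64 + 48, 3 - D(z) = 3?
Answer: I*sqrt(13) ≈ 3.6056*I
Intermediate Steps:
D(z) = 0 (D(z) = 3 - 1*3 = 3 - 3 = 0)
E(h, v) = -18 (E(h, v) = -2 + (-64 + 48) = -2 - 16 = -18)
Z = 5 (Z = 0*(-64) + (-11 - 1*(-16)) = 0 + (-11 + 16) = 0 + 5 = 5)
sqrt(Z + E(189, -170)) = sqrt(5 - 18) = sqrt(-13) = I*sqrt(13)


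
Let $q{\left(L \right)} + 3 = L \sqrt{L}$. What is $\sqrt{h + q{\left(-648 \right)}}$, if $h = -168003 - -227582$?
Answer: $2 \sqrt{14894 - 2916 i \sqrt{2}} \approx 246.37 - 33.477 i$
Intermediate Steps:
$q{\left(L \right)} = -3 + L^{\frac{3}{2}}$ ($q{\left(L \right)} = -3 + L \sqrt{L} = -3 + L^{\frac{3}{2}}$)
$h = 59579$ ($h = -168003 + 227582 = 59579$)
$\sqrt{h + q{\left(-648 \right)}} = \sqrt{59579 - \left(3 - \left(-648\right)^{\frac{3}{2}}\right)} = \sqrt{59579 - \left(3 + 11664 i \sqrt{2}\right)} = \sqrt{59576 - 11664 i \sqrt{2}}$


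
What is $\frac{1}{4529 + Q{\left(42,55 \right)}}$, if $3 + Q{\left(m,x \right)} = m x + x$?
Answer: $\frac{1}{6891} \approx 0.00014512$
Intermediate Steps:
$Q{\left(m,x \right)} = -3 + x + m x$ ($Q{\left(m,x \right)} = -3 + \left(m x + x\right) = -3 + \left(x + m x\right) = -3 + x + m x$)
$\frac{1}{4529 + Q{\left(42,55 \right)}} = \frac{1}{4529 + \left(-3 + 55 + 42 \cdot 55\right)} = \frac{1}{4529 + \left(-3 + 55 + 2310\right)} = \frac{1}{4529 + 2362} = \frac{1}{6891}$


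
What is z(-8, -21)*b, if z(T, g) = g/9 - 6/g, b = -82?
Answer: 3526/21 ≈ 167.90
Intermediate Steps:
z(T, g) = -6/g + g/9 (z(T, g) = g*(1/9) - 6/g = g/9 - 6/g = -6/g + g/9)
z(-8, -21)*b = (-6/(-21) + (1/9)*(-21))*(-82) = (-6*(-1/21) - 7/3)*(-82) = (2/7 - 7/3)*(-82) = -43/21*(-82) = 3526/21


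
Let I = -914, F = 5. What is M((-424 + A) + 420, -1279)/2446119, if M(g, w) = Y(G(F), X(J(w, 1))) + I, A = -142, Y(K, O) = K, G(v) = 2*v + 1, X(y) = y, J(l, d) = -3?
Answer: -301/815373 ≈ -0.00036916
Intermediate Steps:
G(v) = 1 + 2*v
M(g, w) = -903 (M(g, w) = (1 + 2*5) - 914 = (1 + 10) - 914 = 11 - 914 = -903)
M((-424 + A) + 420, -1279)/2446119 = -903/2446119 = -903*1/2446119 = -301/815373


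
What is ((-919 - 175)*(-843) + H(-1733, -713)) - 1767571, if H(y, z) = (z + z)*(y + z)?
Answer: 2642667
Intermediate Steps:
H(y, z) = 2*z*(y + z) (H(y, z) = (2*z)*(y + z) = 2*z*(y + z))
((-919 - 175)*(-843) + H(-1733, -713)) - 1767571 = ((-919 - 175)*(-843) + 2*(-713)*(-1733 - 713)) - 1767571 = (-1094*(-843) + 2*(-713)*(-2446)) - 1767571 = (922242 + 3487996) - 1767571 = 4410238 - 1767571 = 2642667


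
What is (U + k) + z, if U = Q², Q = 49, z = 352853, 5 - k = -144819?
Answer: 500078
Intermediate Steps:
k = 144824 (k = 5 - 1*(-144819) = 5 + 144819 = 144824)
U = 2401 (U = 49² = 2401)
(U + k) + z = (2401 + 144824) + 352853 = 147225 + 352853 = 500078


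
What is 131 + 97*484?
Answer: 47079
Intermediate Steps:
131 + 97*484 = 131 + 46948 = 47079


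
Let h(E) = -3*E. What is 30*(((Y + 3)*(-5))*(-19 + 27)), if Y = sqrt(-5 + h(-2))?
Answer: -4800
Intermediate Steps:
Y = 1 (Y = sqrt(-5 - 3*(-2)) = sqrt(-5 + 6) = sqrt(1) = 1)
30*(((Y + 3)*(-5))*(-19 + 27)) = 30*(((1 + 3)*(-5))*(-19 + 27)) = 30*((4*(-5))*8) = 30*(-20*8) = 30*(-160) = -4800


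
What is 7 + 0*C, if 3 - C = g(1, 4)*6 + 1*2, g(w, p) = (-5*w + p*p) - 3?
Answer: 7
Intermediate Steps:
g(w, p) = -3 + p**2 - 5*w (g(w, p) = (-5*w + p**2) - 3 = (p**2 - 5*w) - 3 = -3 + p**2 - 5*w)
C = -47 (C = 3 - ((-3 + 4**2 - 5*1)*6 + 1*2) = 3 - ((-3 + 16 - 5)*6 + 2) = 3 - (8*6 + 2) = 3 - (48 + 2) = 3 - 1*50 = 3 - 50 = -47)
7 + 0*C = 7 + 0*(-47) = 7 + 0 = 7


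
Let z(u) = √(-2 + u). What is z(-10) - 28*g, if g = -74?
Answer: 2072 + 2*I*√3 ≈ 2072.0 + 3.4641*I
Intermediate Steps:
z(-10) - 28*g = √(-2 - 10) - 28*(-74) = √(-12) + 2072 = 2*I*√3 + 2072 = 2072 + 2*I*√3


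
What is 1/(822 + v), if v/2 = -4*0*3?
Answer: 1/822 ≈ 0.0012165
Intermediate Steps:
v = 0 (v = 2*(-4*0*3) = 2*(0*3) = 2*0 = 0)
1/(822 + v) = 1/(822 + 0) = 1/822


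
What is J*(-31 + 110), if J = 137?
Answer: 10823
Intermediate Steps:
J*(-31 + 110) = 137*(-31 + 110) = 137*79 = 10823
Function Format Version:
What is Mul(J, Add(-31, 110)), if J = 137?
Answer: 10823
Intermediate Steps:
Mul(J, Add(-31, 110)) = Mul(137, Add(-31, 110)) = Mul(137, 79) = 10823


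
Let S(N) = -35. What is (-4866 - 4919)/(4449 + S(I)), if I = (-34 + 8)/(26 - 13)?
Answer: -9785/4414 ≈ -2.2168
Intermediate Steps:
I = -2 (I = -26/13 = -26*1/13 = -2)
(-4866 - 4919)/(4449 + S(I)) = (-4866 - 4919)/(4449 - 35) = -9785/4414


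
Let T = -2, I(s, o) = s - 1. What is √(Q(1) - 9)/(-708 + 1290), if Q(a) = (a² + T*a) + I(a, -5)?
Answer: I*√10/582 ≈ 0.0054335*I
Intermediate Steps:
I(s, o) = -1 + s
Q(a) = -1 + a² - a (Q(a) = (a² - 2*a) + (-1 + a) = -1 + a² - a)
√(Q(1) - 9)/(-708 + 1290) = √((-1 + 1² - 1*1) - 9)/(-708 + 1290) = √((-1 + 1 - 1) - 9)/582 = √(-1 - 9)*(1/582) = √(-10)*(1/582) = (I*√10)*(1/582) = I*√10/582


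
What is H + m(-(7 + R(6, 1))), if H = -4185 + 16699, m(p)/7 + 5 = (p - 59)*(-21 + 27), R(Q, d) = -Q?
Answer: 9959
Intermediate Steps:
m(p) = -2513 + 42*p (m(p) = -35 + 7*((p - 59)*(-21 + 27)) = -35 + 7*((-59 + p)*6) = -35 + 7*(-354 + 6*p) = -35 + (-2478 + 42*p) = -2513 + 42*p)
H = 12514
H + m(-(7 + R(6, 1))) = 12514 + (-2513 + 42*(-(7 - 1*6))) = 12514 + (-2513 + 42*(-(7 - 6))) = 12514 + (-2513 + 42*(-1*1)) = 12514 + (-2513 + 42*(-1)) = 12514 + (-2513 - 42) = 12514 - 2555 = 9959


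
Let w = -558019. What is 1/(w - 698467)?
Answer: -1/1256486 ≈ -7.9587e-7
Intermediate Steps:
1/(w - 698467) = 1/(-558019 - 698467) = 1/(-1256486) = -1/1256486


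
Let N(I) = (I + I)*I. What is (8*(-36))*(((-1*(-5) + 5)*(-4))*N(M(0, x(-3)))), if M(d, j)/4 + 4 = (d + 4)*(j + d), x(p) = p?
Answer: 94371840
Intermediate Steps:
M(d, j) = -16 + 4*(4 + d)*(d + j) (M(d, j) = -16 + 4*((d + 4)*(j + d)) = -16 + 4*((4 + d)*(d + j)) = -16 + 4*(4 + d)*(d + j))
N(I) = 2*I² (N(I) = (2*I)*I = 2*I²)
(8*(-36))*(((-1*(-5) + 5)*(-4))*N(M(0, x(-3)))) = (8*(-36))*(((-1*(-5) + 5)*(-4))*(2*(-16 + 4*0² + 16*0 + 16*(-3) + 4*0*(-3))²)) = -288*(5 + 5)*(-4)*2*(-16 + 4*0 + 0 - 48 + 0)² = -288*10*(-4)*2*(-16 + 0 + 0 - 48 + 0)² = -(-11520)*2*(-64)² = -(-11520)*2*4096 = -(-11520)*8192 = -288*(-327680) = 94371840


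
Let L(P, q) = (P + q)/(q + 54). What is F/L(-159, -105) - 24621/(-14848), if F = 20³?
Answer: 8713339/5632 ≈ 1547.1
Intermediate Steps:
F = 8000
L(P, q) = (P + q)/(54 + q)
F/L(-159, -105) - 24621/(-14848) = 8000/(((-159 - 105)/(54 - 105))) - 24621/(-14848) = 8000/((-264/(-51))) - 24621*(-1/14848) = 8000/((-1/51*(-264))) + 849/512 = 8000/(88/17) + 849/512 = 8000*(17/88) + 849/512 = 17000/11 + 849/512 = 8713339/5632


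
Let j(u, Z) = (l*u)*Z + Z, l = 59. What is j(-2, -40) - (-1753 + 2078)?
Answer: 4355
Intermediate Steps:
j(u, Z) = Z + 59*Z*u (j(u, Z) = (59*u)*Z + Z = 59*Z*u + Z = Z + 59*Z*u)
j(-2, -40) - (-1753 + 2078) = -40*(1 + 59*(-2)) - (-1753 + 2078) = -40*(1 - 118) - 1*325 = -40*(-117) - 325 = 4680 - 325 = 4355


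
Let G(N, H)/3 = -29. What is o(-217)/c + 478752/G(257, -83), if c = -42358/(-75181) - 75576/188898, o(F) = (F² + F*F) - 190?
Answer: 3194859025857302/5605367051 ≈ 5.6996e+5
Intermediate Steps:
G(N, H) = -87 (G(N, H) = 3*(-29) = -87)
o(F) = -190 + 2*F² (o(F) = (F² + F²) - 190 = 2*F² - 190 = -190 + 2*F²)
c = 386577038/2366923423 (c = -42358*(-1/75181) - 75576*1/188898 = 42358/75181 - 12596/31483 = 386577038/2366923423 ≈ 0.16332)
o(-217)/c + 478752/G(257, -83) = (-190 + 2*(-217)²)/(386577038/2366923423) + 478752/(-87) = (-190 + 2*47089)*(2366923423/386577038) + 478752*(-1/87) = (-190 + 94178)*(2366923423/386577038) - 159584/29 = 93988*(2366923423/386577038) - 159584/29 = 111231199340462/193288519 - 159584/29 = 3194859025857302/5605367051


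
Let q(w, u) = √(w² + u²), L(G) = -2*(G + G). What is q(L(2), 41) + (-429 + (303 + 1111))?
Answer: 985 + √1745 ≈ 1026.8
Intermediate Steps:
L(G) = -4*G
q(w, u) = √(u² + w²)
q(L(2), 41) + (-429 + (303 + 1111)) = √(41² + (-4*2)²) + (-429 + (303 + 1111)) = √(1681 + (-8)²) + (-429 + 1414) = √(1681 + 64) + 985 = √1745 + 985 = 985 + √1745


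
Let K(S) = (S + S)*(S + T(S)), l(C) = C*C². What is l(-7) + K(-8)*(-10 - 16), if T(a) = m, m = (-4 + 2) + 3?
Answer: -3255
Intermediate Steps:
m = 1 (m = -2 + 3 = 1)
T(a) = 1
l(C) = C³
K(S) = 2*S*(1 + S) (K(S) = (S + S)*(S + 1) = (2*S)*(1 + S) = 2*S*(1 + S))
l(-7) + K(-8)*(-10 - 16) = (-7)³ + (2*(-8)*(1 - 8))*(-10 - 16) = -343 + (2*(-8)*(-7))*(-26) = -343 + 112*(-26) = -343 - 2912 = -3255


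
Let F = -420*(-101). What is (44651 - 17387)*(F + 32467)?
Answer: 2041719168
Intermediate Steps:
F = 42420
(44651 - 17387)*(F + 32467) = (44651 - 17387)*(42420 + 32467) = 27264*74887 = 2041719168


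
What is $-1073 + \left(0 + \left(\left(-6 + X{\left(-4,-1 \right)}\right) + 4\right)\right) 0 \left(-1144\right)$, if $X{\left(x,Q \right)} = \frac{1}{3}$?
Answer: $-1073$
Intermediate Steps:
$X{\left(x,Q \right)} = \frac{1}{3}$
$-1073 + \left(0 + \left(\left(-6 + X{\left(-4,-1 \right)}\right) + 4\right)\right) 0 \left(-1144\right) = -1073 + \left(0 + \left(\left(-6 + \frac{1}{3}\right) + 4\right)\right) 0 \left(-1144\right) = -1073 + \left(0 + \left(- \frac{17}{3} + 4\right)\right) 0 \left(-1144\right) = -1073 + \left(0 - \frac{5}{3}\right) 0 \left(-1144\right) = -1073 + \left(- \frac{5}{3}\right) 0 \left(-1144\right) = -1073 + 0 \left(-1144\right) = -1073 + 0 = -1073$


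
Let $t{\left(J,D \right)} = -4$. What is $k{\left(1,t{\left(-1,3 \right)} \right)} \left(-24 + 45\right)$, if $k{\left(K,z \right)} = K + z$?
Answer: $-63$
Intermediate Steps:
$k{\left(1,t{\left(-1,3 \right)} \right)} \left(-24 + 45\right) = \left(1 - 4\right) \left(-24 + 45\right) = \left(-3\right) 21 = -63$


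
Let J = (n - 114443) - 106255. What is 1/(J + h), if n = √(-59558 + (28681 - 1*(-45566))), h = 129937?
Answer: -2453/222636336 - √14689/8237544432 ≈ -1.1033e-5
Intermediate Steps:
n = √14689 (n = √(-59558 + (28681 + 45566)) = √(-59558 + 74247) = √14689 ≈ 121.20)
J = -220698 + √14689 (J = (√14689 - 114443) - 106255 = (-114443 + √14689) - 106255 = -220698 + √14689 ≈ -2.2058e+5)
1/(J + h) = 1/((-220698 + √14689) + 129937) = 1/(-90761 + √14689)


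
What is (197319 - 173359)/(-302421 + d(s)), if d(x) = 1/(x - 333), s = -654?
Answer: -2956065/37311191 ≈ -0.079227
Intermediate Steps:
d(x) = 1/(-333 + x)
(197319 - 173359)/(-302421 + d(s)) = (197319 - 173359)/(-302421 + 1/(-333 - 654)) = 23960/(-302421 + 1/(-987)) = 23960/(-302421 - 1/987) = 23960/(-298489528/987) = 23960*(-987/298489528) = -2956065/37311191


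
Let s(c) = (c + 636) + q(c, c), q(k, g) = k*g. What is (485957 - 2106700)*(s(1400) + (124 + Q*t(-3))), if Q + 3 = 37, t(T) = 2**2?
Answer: -3180377505928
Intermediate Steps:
t(T) = 4
Q = 34 (Q = -3 + 37 = 34)
q(k, g) = g*k
s(c) = 636 + c + c**2 (s(c) = (c + 636) + c*c = (636 + c) + c**2 = 636 + c + c**2)
(485957 - 2106700)*(s(1400) + (124 + Q*t(-3))) = (485957 - 2106700)*((636 + 1400 + 1400**2) + (124 + 34*4)) = -1620743*((636 + 1400 + 1960000) + (124 + 136)) = -1620743*(1962036 + 260) = -1620743*1962296 = -3180377505928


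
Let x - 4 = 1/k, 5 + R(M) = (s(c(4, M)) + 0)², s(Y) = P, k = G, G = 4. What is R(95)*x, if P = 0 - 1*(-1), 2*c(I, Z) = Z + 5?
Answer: -17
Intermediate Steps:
k = 4
c(I, Z) = 5/2 + Z/2 (c(I, Z) = (Z + 5)/2 = (5 + Z)/2 = 5/2 + Z/2)
P = 1 (P = 0 + 1 = 1)
s(Y) = 1
R(M) = -4 (R(M) = -5 + (1 + 0)² = -5 + 1² = -5 + 1 = -4)
x = 17/4 (x = 4 + 1/4 = 4 + ¼ = 17/4 ≈ 4.2500)
R(95)*x = -4*17/4 = -17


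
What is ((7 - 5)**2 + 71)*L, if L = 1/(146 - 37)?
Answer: 75/109 ≈ 0.68807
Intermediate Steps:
L = 1/109 ≈ 0.0091743
((7 - 5)**2 + 71)*L = ((7 - 5)**2 + 71)*(1/109) = (2**2 + 71)*(1/109) = (4 + 71)*(1/109) = 75*(1/109) = 75/109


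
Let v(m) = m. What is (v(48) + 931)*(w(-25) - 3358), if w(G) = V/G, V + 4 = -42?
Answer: -82142016/25 ≈ -3.2857e+6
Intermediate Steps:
V = -46 (V = -4 - 42 = -46)
w(G) = -46/G
(v(48) + 931)*(w(-25) - 3358) = (48 + 931)*(-46/(-25) - 3358) = 979*(-46*(-1/25) - 3358) = 979*(46/25 - 3358) = 979*(-83904/25) = -82142016/25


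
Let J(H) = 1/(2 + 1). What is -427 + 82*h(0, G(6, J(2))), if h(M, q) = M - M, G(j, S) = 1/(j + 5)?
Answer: -427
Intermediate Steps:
J(H) = 1/3
G(j, S) = 1/(5 + j)
h(M, q) = 0
-427 + 82*h(0, G(6, J(2))) = -427 + 82*0 = -427 + 0 = -427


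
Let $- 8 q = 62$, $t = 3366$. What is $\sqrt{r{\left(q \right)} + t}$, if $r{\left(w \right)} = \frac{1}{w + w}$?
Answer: $\frac{2 \sqrt{808666}}{31} \approx 58.017$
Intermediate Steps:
$q = - \frac{31}{4}$ ($q = \left(- \frac{1}{8}\right) 62 = - \frac{31}{4} \approx -7.75$)
$r{\left(w \right)} = \frac{1}{2 w}$
$\sqrt{r{\left(q \right)} + t} = \sqrt{\frac{1}{2 \left(- \frac{31}{4}\right)} + 3366} = \sqrt{\frac{1}{2} \left(- \frac{4}{31}\right) + 3366} = \sqrt{- \frac{2}{31} + 3366} = \sqrt{\frac{104344}{31}} = \frac{2 \sqrt{808666}}{31}$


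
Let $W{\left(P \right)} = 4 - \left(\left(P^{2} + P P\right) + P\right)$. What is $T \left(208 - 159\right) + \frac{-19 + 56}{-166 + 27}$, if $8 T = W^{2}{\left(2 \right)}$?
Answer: $\frac{61225}{278} \approx 220.23$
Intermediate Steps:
$W{\left(P \right)} = 4 - P - 2 P^{2}$ ($W{\left(P \right)} = 4 - \left(\left(P^{2} + P^{2}\right) + P\right) = 4 - \left(2 P^{2} + P\right) = 4 - \left(P + 2 P^{2}\right) = 4 - P - 2 P^{2}$)
$T = \frac{9}{2}$ ($T = \frac{\left(4 - 2 - 2 \cdot 2^{2}\right)^{2}}{8} = \frac{\left(4 - 2 - 8\right)^{2}}{8} = \frac{\left(-6\right)^{2}}{8} = \frac{1}{8} \cdot 36 = \frac{9}{2} \approx 4.5$)
$T \left(208 - 159\right) + \frac{-19 + 56}{-166 + 27} = \frac{9 \left(208 - 159\right)}{2} + \frac{-19 + 56}{-166 + 27} = \frac{9}{2} \cdot 49 + \frac{37}{-139} = \frac{441}{2} + 37 \left(- \frac{1}{139}\right) = \frac{441}{2} - \frac{37}{139} = \frac{61225}{278}$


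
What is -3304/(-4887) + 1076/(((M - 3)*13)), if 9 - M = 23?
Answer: -4528228/1080027 ≈ -4.1927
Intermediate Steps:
M = -14 (M = 9 - 1*23 = 9 - 23 = -14)
-3304/(-4887) + 1076/(((M - 3)*13)) = -3304/(-4887) + 1076/(((-14 - 3)*13)) = -3304*(-1/4887) + 1076/((-17*13)) = 3304/4887 + 1076/(-221) = 3304/4887 + 1076*(-1/221) = 3304/4887 - 1076/221 = -4528228/1080027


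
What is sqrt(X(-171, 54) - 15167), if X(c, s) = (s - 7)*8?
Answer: I*sqrt(14791) ≈ 121.62*I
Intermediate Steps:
X(c, s) = -56 + 8*s (X(c, s) = (-7 + s)*8 = -56 + 8*s)
sqrt(X(-171, 54) - 15167) = sqrt((-56 + 8*54) - 15167) = sqrt((-56 + 432) - 15167) = sqrt(376 - 15167) = sqrt(-14791) = I*sqrt(14791)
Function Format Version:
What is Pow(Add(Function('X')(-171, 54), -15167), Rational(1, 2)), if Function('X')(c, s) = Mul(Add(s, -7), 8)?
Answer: Mul(I, Pow(14791, Rational(1, 2))) ≈ Mul(121.62, I)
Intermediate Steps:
Function('X')(c, s) = Add(-56, Mul(8, s)) (Function('X')(c, s) = Mul(Add(-7, s), 8) = Add(-56, Mul(8, s)))
Pow(Add(Function('X')(-171, 54), -15167), Rational(1, 2)) = Pow(Add(Add(-56, Mul(8, 54)), -15167), Rational(1, 2)) = Pow(Add(Add(-56, 432), -15167), Rational(1, 2)) = Pow(Add(376, -15167), Rational(1, 2)) = Pow(-14791, Rational(1, 2)) = Mul(I, Pow(14791, Rational(1, 2)))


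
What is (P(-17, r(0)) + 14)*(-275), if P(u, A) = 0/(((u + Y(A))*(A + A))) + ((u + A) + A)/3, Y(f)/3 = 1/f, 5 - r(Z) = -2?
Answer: -3575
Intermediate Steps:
r(Z) = 7 (r(Z) = 5 - 1*(-2) = 5 + 2 = 7)
Y(f) = 3/f
P(u, A) = u/3 + 2*A/3 (P(u, A) = 0/(((u + 3/A)*(A + A))) + ((u + A) + A)/3 = 0/(((u + 3/A)*(2*A))) + ((A + u) + A)*(1/3) = 0/((2*A*(u + 3/A))) + (u + 2*A)*(1/3) = 0*(1/(2*A*(u + 3/A))) + (u/3 + 2*A/3) = 0 + (u/3 + 2*A/3) = u/3 + 2*A/3)
(P(-17, r(0)) + 14)*(-275) = (((1/3)*(-17) + (2/3)*7) + 14)*(-275) = ((-17/3 + 14/3) + 14)*(-275) = (-1 + 14)*(-275) = 13*(-275) = -3575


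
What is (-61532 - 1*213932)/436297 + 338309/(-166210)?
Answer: -193388073213/72516924370 ≈ -2.6668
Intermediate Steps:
(-61532 - 1*213932)/436297 + 338309/(-166210) = (-61532 - 213932)*(1/436297) + 338309*(-1/166210) = -275464*1/436297 - 338309/166210 = -275464/436297 - 338309/166210 = -193388073213/72516924370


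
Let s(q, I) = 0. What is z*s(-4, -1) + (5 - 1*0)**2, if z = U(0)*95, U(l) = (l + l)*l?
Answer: 25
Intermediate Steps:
U(l) = 2*l**2 (U(l) = (2*l)*l = 2*l**2)
z = 0 (z = (2*0**2)*95 = (2*0)*95 = 0*95 = 0)
z*s(-4, -1) + (5 - 1*0)**2 = 0*0 + (5 - 1*0)**2 = 0 + (5 + 0)**2 = 0 + 5**2 = 0 + 25 = 25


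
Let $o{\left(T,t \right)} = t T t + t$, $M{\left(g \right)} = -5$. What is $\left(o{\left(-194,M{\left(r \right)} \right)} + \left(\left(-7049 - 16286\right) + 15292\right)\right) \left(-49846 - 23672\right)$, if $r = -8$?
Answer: $948235164$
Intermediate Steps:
$o{\left(T,t \right)} = t + T t^{2}$ ($o{\left(T,t \right)} = T t t + t = T t^{2} + t = t + T t^{2}$)
$\left(o{\left(-194,M{\left(r \right)} \right)} + \left(\left(-7049 - 16286\right) + 15292\right)\right) \left(-49846 - 23672\right) = \left(- 5 \left(1 - -970\right) + \left(\left(-7049 - 16286\right) + 15292\right)\right) \left(-49846 - 23672\right) = \left(- 5 \left(1 + 970\right) + \left(-23335 + 15292\right)\right) \left(-73518\right) = \left(\left(-5\right) 971 - 8043\right) \left(-73518\right) = \left(-4855 - 8043\right) \left(-73518\right) = \left(-12898\right) \left(-73518\right) = 948235164$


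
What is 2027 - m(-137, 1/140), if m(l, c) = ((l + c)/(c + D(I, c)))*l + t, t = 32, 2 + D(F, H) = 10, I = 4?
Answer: -391128/1121 ≈ -348.91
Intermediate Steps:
D(F, H) = 8 (D(F, H) = -2 + 10 = 8)
m(l, c) = 32 + l*(c + l)/(8 + c) (m(l, c) = ((l + c)/(c + 8))*l + 32 = ((c + l)/(8 + c))*l + 32 = l*(c + l)/(8 + c) + 32 = 32 + l*(c + l)/(8 + c))
2027 - m(-137, 1/140) = 2027 - (256 + (-137)² + 32/140 - 137/140)/(8 + 1/140) = 2027 - (256 + 18769 + 32*(1/140) + (1/140)*(-137))/(8 + 1/140) = 2027 - (256 + 18769 + 8/35 - 137/140)/1121/140 = 2027 - 140*76097/(1121*4) = 2027 - 1*2663395/1121 = 2027 - 2663395/1121 = -391128/1121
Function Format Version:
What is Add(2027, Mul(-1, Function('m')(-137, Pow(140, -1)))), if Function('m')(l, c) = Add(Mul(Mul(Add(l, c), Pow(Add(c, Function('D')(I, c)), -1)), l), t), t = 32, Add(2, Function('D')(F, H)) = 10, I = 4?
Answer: Rational(-391128, 1121) ≈ -348.91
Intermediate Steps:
Function('D')(F, H) = 8 (Function('D')(F, H) = Add(-2, 10) = 8)
Function('m')(l, c) = Add(32, Mul(l, Pow(Add(8, c), -1), Add(c, l))) (Function('m')(l, c) = Add(Mul(Mul(Add(l, c), Pow(Add(c, 8), -1)), l), 32) = Add(Mul(Mul(Add(c, l), Pow(Add(8, c), -1)), l), 32) = Add(Mul(Mul(Pow(Add(8, c), -1), Add(c, l)), l), 32) = Add(Mul(l, Pow(Add(8, c), -1), Add(c, l)), 32) = Add(32, Mul(l, Pow(Add(8, c), -1), Add(c, l))))
Add(2027, Mul(-1, Function('m')(-137, Pow(140, -1)))) = Add(2027, Mul(-1, Mul(Pow(Add(8, Pow(140, -1)), -1), Add(256, Pow(-137, 2), Mul(32, Pow(140, -1)), Mul(Pow(140, -1), -137))))) = Add(2027, Mul(-1, Mul(Pow(Add(8, Rational(1, 140)), -1), Add(256, 18769, Mul(32, Rational(1, 140)), Mul(Rational(1, 140), -137))))) = Add(2027, Mul(-1, Mul(Pow(Rational(1121, 140), -1), Add(256, 18769, Rational(8, 35), Rational(-137, 140))))) = Add(2027, Mul(-1, Mul(Rational(140, 1121), Rational(76097, 4)))) = Add(2027, Mul(-1, Rational(2663395, 1121))) = Add(2027, Rational(-2663395, 1121)) = Rational(-391128, 1121)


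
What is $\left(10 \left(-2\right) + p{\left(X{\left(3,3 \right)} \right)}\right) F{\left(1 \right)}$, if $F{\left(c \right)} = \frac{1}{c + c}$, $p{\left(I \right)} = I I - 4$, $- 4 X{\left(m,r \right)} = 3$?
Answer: $- \frac{375}{32} \approx -11.719$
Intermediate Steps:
$X{\left(m,r \right)} = - \frac{3}{4}$ ($X{\left(m,r \right)} = \left(- \frac{1}{4}\right) 3 = - \frac{3}{4}$)
$p{\left(I \right)} = -4 + I^{2}$ ($p{\left(I \right)} = I^{2} - 4 = -4 + I^{2}$)
$F{\left(c \right)} = \frac{1}{2 c}$
$\left(10 \left(-2\right) + p{\left(X{\left(3,3 \right)} \right)}\right) F{\left(1 \right)} = \left(10 \left(-2\right) - \left(4 - \left(- \frac{3}{4}\right)^{2}\right)\right) \frac{1}{2 \cdot 1} = \left(-20 + \left(-4 + \frac{9}{16}\right)\right) \frac{1}{2} \cdot 1 = \left(-20 - \frac{55}{16}\right) \frac{1}{2} = \left(- \frac{375}{16}\right) \frac{1}{2} = - \frac{375}{32}$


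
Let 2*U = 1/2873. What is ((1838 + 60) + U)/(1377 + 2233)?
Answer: 10905909/20743060 ≈ 0.52576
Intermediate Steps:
U = 1/5746 (U = (½)/2873 = (½)*(1/2873) = 1/5746 ≈ 0.00017403)
((1838 + 60) + U)/(1377 + 2233) = ((1838 + 60) + 1/5746)/(1377 + 2233) = (1898 + 1/5746)/3610 = (10905909/5746)*(1/3610) = 10905909/20743060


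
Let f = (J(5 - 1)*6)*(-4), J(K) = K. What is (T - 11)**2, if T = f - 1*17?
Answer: 15376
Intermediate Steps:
f = -96 (f = ((5 - 1)*6)*(-4) = (4*6)*(-4) = 24*(-4) = -96)
T = -113 (T = -96 - 1*17 = -96 - 17 = -113)
(T - 11)**2 = (-113 - 11)**2 = (-124)**2 = 15376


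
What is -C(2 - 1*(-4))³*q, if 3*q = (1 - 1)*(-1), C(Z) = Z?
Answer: 0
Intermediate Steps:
q = 0 (q = ((1 - 1)*(-1))/3 = (0*(-1))/3 = (⅓)*0 = 0)
-C(2 - 1*(-4))³*q = -(2 - 1*(-4))³*0 = -(2 + 4)³*0 = -6³*0 = -216*0 = -1*0 = 0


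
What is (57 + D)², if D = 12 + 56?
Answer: 15625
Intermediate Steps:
D = 68
(57 + D)² = (57 + 68)² = 125² = 15625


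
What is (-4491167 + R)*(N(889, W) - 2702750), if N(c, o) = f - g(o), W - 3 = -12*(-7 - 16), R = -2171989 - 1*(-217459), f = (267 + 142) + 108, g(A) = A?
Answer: 17419573490864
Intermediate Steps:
f = 517 (f = 409 + 108 = 517)
R = -1954530 (R = -2171989 + 217459 = -1954530)
W = 279 (W = 3 - 12*(-7 - 16) = 3 - 12*(-23) = 3 + 276 = 279)
N(c, o) = 517 - o
(-4491167 + R)*(N(889, W) - 2702750) = (-4491167 - 1954530)*((517 - 1*279) - 2702750) = -6445697*((517 - 279) - 2702750) = -6445697*(238 - 2702750) = -6445697*(-2702512) = 17419573490864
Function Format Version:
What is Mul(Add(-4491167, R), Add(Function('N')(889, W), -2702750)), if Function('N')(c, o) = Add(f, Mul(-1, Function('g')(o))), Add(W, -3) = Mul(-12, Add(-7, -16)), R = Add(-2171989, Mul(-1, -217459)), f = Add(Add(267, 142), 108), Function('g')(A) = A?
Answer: 17419573490864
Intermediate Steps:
f = 517 (f = Add(409, 108) = 517)
R = -1954530 (R = Add(-2171989, 217459) = -1954530)
W = 279 (W = Add(3, Mul(-12, Add(-7, -16))) = Add(3, Mul(-12, -23)) = Add(3, 276) = 279)
Function('N')(c, o) = Add(517, Mul(-1, o))
Mul(Add(-4491167, R), Add(Function('N')(889, W), -2702750)) = Mul(Add(-4491167, -1954530), Add(Add(517, Mul(-1, 279)), -2702750)) = Mul(-6445697, Add(Add(517, -279), -2702750)) = Mul(-6445697, Add(238, -2702750)) = Mul(-6445697, -2702512) = 17419573490864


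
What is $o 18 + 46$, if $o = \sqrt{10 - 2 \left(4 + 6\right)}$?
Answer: $46 + 18 i \sqrt{10} \approx 46.0 + 56.921 i$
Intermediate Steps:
$o = i \sqrt{10}$ ($o = \sqrt{10 - 20} = \sqrt{-10} = i \sqrt{10} \approx 3.1623 i$)
$o 18 + 46 = i \sqrt{10} \cdot 18 + 46 = 18 i \sqrt{10} + 46 = 46 + 18 i \sqrt{10}$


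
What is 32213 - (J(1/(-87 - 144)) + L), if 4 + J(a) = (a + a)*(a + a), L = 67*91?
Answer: 1393789316/53361 ≈ 26120.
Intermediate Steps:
L = 6097
J(a) = -4 + 4*a² (J(a) = -4 + (a + a)*(a + a) = -4 + (2*a)*(2*a) = -4 + 4*a²)
32213 - (J(1/(-87 - 144)) + L) = 32213 - ((-4 + 4*(1/(-87 - 144))²) + 6097) = 32213 - ((-4 + 4*(1/(-231))²) + 6097) = 32213 - ((-4 + 4*(-1/231)²) + 6097) = 32213 - ((-4 + 4*(1/53361)) + 6097) = 32213 - ((-4 + 4/53361) + 6097) = 32213 - (-213440/53361 + 6097) = 32213 - 1*325128577/53361 = 32213 - 325128577/53361 = 1393789316/53361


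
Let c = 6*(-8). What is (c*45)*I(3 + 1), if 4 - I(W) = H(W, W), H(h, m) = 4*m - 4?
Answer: 17280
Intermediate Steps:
c = -48
H(h, m) = -4 + 4*m
I(W) = 8 - 4*W (I(W) = 4 - (-4 + 4*W) = 4 + (4 - 4*W) = 8 - 4*W)
(c*45)*I(3 + 1) = (-48*45)*(8 - 4*(3 + 1)) = -2160*(8 - 4*4) = -2160*(8 - 16) = -2160*(-8) = 17280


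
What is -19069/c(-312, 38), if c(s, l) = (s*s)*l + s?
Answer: -19069/3698760 ≈ -0.0051555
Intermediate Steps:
c(s, l) = s + l*s² (c(s, l) = s²*l + s = l*s² + s = s + l*s²)
-19069/c(-312, 38) = -19069*(-1/(312*(1 + 38*(-312)))) = -19069*(-1/(312*(1 - 11856))) = -19069/((-312*(-11855))) = -19069/3698760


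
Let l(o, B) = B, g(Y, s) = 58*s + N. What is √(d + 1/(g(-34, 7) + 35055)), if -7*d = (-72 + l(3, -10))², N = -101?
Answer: I*√3678156992510/61880 ≈ 30.993*I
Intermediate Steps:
g(Y, s) = -101 + 58*s (g(Y, s) = 58*s - 101 = -101 + 58*s)
d = -6724/7 (d = -(-72 - 10)²/7 = -⅐*(-82)² = -⅐*6724 = -6724/7 ≈ -960.57)
√(d + 1/(g(-34, 7) + 35055)) = √(-6724/7 + 1/((-101 + 58*7) + 35055)) = √(-6724/7 + 1/((-101 + 406) + 35055)) = √(-6724/7 + 1/(305 + 35055)) = √(-6724/7 + 1/35360) = √(-237760633/247520) = I*√3678156992510/61880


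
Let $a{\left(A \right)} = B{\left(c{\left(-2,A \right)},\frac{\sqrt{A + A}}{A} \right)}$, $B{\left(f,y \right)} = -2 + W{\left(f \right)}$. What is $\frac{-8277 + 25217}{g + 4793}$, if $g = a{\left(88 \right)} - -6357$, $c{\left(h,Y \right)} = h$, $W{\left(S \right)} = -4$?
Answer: $\frac{605}{398} \approx 1.5201$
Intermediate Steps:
$B{\left(f,y \right)} = -6$ ($B{\left(f,y \right)} = -2 - 4 = -6$)
$a{\left(A \right)} = -6$
$g = 6351$ ($g = -6 - -6357 = -6 + 6357 = 6351$)
$\frac{-8277 + 25217}{g + 4793} = \frac{-8277 + 25217}{6351 + 4793} = \frac{16940}{11144} = 16940 \cdot \frac{1}{11144} = \frac{605}{398}$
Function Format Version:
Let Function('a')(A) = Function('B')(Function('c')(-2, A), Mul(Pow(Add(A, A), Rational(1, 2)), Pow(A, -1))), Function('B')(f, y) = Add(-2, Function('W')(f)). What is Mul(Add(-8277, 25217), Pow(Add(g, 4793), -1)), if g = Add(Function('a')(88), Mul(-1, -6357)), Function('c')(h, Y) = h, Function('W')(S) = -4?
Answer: Rational(605, 398) ≈ 1.5201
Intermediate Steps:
Function('B')(f, y) = -6 (Function('B')(f, y) = Add(-2, -4) = -6)
Function('a')(A) = -6
g = 6351 (g = Add(-6, Mul(-1, -6357)) = Add(-6, 6357) = 6351)
Mul(Add(-8277, 25217), Pow(Add(g, 4793), -1)) = Mul(Add(-8277, 25217), Pow(Add(6351, 4793), -1)) = Mul(16940, Pow(11144, -1)) = Mul(16940, Rational(1, 11144)) = Rational(605, 398)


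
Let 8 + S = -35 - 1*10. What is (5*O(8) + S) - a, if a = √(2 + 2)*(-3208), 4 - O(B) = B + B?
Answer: 6303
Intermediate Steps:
O(B) = 4 - 2*B (O(B) = 4 - (B + B) = 4 - 2*B)
S = -53 (S = -8 + (-35 - 1*10) = -8 + (-35 - 10) = -8 - 45 = -53)
a = -6416 (a = √4*(-3208) = 2*(-3208) = -6416)
(5*O(8) + S) - a = (5*(4 - 2*8) - 53) - 1*(-6416) = (5*(4 - 16) - 53) + 6416 = (5*(-12) - 53) + 6416 = (-60 - 53) + 6416 = -113 + 6416 = 6303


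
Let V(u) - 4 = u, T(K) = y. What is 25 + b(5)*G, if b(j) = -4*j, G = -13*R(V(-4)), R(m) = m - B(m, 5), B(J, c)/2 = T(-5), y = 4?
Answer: -2055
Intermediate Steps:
T(K) = 4
B(J, c) = 8 (B(J, c) = 2*4 = 8)
V(u) = 4 + u
R(m) = -8 + m (R(m) = m - 1*8 = m - 8 = -8 + m)
G = 104 (G = -13*(-8 + (4 - 4)) = -13*(-8 + 0) = -13*(-8) = 104)
25 + b(5)*G = 25 - 4*5*104 = 25 - 20*104 = 25 - 2080 = -2055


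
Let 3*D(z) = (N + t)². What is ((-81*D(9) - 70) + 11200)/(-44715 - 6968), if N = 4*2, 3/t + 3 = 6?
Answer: -8943/51683 ≈ -0.17304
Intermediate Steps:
t = 1 (t = 3/(-3 + 6) = 3/3 = 3*(⅓) = 1)
N = 8
D(z) = 27 (D(z) = (8 + 1)²/3 = (⅓)*9² = (⅓)*81 = 27)
((-81*D(9) - 70) + 11200)/(-44715 - 6968) = ((-81*27 - 70) + 11200)/(-44715 - 6968) = ((-2187 - 70) + 11200)/(-51683) = (-2257 + 11200)*(-1/51683) = 8943*(-1/51683) = -8943/51683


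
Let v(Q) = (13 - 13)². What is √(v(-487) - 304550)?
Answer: 5*I*√12182 ≈ 551.86*I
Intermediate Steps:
v(Q) = 0 (v(Q) = 0² = 0)
√(v(-487) - 304550) = √(0 - 304550) = √(-304550) = 5*I*√12182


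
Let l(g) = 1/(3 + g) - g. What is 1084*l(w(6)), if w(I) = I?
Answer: -57452/9 ≈ -6383.6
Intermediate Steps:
1084*l(w(6)) = 1084*((1 - 1*6**2 - 3*6)/(3 + 6)) = 1084*((1 - 1*36 - 18)/9) = 1084*((1 - 36 - 18)/9) = 1084*((1/9)*(-53)) = 1084*(-53/9) = -57452/9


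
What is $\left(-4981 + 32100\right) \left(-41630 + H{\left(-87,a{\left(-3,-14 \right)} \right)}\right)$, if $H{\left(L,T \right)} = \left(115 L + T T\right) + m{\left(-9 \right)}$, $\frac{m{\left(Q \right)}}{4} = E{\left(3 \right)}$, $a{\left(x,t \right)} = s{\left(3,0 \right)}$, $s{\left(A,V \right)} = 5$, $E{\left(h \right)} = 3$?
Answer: $-1399286162$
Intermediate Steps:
$a{\left(x,t \right)} = 5$
$m{\left(Q \right)} = 12$ ($m{\left(Q \right)} = 4 \cdot 3 = 12$)
$H{\left(L,T \right)} = 12 + T^{2} + 115 L$ ($H{\left(L,T \right)} = \left(115 L + T T\right) + 12 = \left(115 L + T^{2}\right) + 12 = \left(T^{2} + 115 L\right) + 12 = 12 + T^{2} + 115 L$)
$\left(-4981 + 32100\right) \left(-41630 + H{\left(-87,a{\left(-3,-14 \right)} \right)}\right) = \left(-4981 + 32100\right) \left(-41630 + \left(12 + 5^{2} + 115 \left(-87\right)\right)\right) = 27119 \left(-41630 + \left(12 + 25 - 10005\right)\right) = 27119 \left(-41630 - 9968\right) = 27119 \left(-51598\right) = -1399286162$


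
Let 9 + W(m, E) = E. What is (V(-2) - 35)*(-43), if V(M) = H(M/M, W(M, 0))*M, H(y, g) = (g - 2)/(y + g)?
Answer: 6493/4 ≈ 1623.3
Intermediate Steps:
W(m, E) = -9 + E
H(y, g) = (-2 + g)/(g + y)
V(M) = 11*M/8 (V(M) = ((-2 + (-9 + 0))/((-9 + 0) + M/M))*M = ((-2 - 9)/(-9 + 1))*M = (-11/(-8))*M = (-⅛*(-11))*M = 11*M/8)
(V(-2) - 35)*(-43) = ((11/8)*(-2) - 35)*(-43) = (-11/4 - 35)*(-43) = -151/4*(-43) = 6493/4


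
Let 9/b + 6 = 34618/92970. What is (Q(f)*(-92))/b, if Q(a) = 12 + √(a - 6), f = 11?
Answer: 96269168/139455 + 24067292*√5/418365 ≈ 818.96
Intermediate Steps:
b = -418365/261601 (b = 9/(-6 + 34618/92970) = 9/(-6 + 34618*(1/92970)) = 9/(-6 + 17309/46485) = 9/(-261601/46485) = 9*(-46485/261601) = -418365/261601 ≈ -1.5992)
Q(a) = 12 + √(-6 + a)
(Q(f)*(-92))/b = ((12 + √(-6 + 11))*(-92))/(-418365/261601) = ((12 + √5)*(-92))*(-261601/418365) = (-1104 - 92*√5)*(-261601/418365) = 96269168/139455 + 24067292*√5/418365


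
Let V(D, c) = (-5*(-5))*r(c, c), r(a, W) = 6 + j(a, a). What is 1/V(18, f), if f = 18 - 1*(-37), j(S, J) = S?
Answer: 1/1525 ≈ 0.00065574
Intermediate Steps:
f = 55 (f = 18 + 37 = 55)
r(a, W) = 6 + a
V(D, c) = 150 + 25*c (V(D, c) = (-5*(-5))*(6 + c) = 25*(6 + c) = 150 + 25*c)
1/V(18, f) = 1/(150 + 25*55) = 1/(150 + 1375) = 1/1525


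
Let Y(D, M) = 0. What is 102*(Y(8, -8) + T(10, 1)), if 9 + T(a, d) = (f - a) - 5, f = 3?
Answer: -2142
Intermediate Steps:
T(a, d) = -11 - a (T(a, d) = -9 + ((3 - a) - 5) = -9 + (-2 - a) = -11 - a)
102*(Y(8, -8) + T(10, 1)) = 102*(0 + (-11 - 1*10)) = 102*(0 + (-11 - 10)) = 102*(0 - 21) = 102*(-21) = -2142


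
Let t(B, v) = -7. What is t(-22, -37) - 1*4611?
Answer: -4618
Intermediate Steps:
t(-22, -37) - 1*4611 = -7 - 1*4611 = -7 - 4611 = -4618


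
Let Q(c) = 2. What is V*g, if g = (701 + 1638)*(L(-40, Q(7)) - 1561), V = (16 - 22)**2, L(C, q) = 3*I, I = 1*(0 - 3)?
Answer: -132200280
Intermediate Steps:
I = -3 (I = 1*(-3) = -3)
L(C, q) = -9 (L(C, q) = 3*(-3) = -9)
V = 36 (V = (-6)**2 = 36)
g = -3672230 (g = (701 + 1638)*(-9 - 1561) = 2339*(-1570) = -3672230)
V*g = 36*(-3672230) = -132200280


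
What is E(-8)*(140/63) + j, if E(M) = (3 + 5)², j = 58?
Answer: 1802/9 ≈ 200.22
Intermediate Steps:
E(M) = 64 (E(M) = 8² = 64)
E(-8)*(140/63) + j = 64*(140/63) + 58 = 64*(140*(1/63)) + 58 = 64*(20/9) + 58 = 1280/9 + 58 = 1802/9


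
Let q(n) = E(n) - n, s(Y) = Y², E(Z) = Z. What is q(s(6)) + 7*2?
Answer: 14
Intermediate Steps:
q(n) = 0 (q(n) = n - n = 0)
q(s(6)) + 7*2 = 0 + 7*2 = 0 + 14 = 14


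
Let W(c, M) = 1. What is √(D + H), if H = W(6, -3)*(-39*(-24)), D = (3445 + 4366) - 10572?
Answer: 5*I*√73 ≈ 42.72*I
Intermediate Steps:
D = -2761 (D = 7811 - 10572 = -2761)
H = 936 (H = 1*(-39*(-24)) = 1*936 = 936)
√(D + H) = √(-2761 + 936) = √(-1825) = 5*I*√73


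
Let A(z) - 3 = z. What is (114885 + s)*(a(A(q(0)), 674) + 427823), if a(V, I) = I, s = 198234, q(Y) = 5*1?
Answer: 134170552143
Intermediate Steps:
q(Y) = 5
A(z) = 3 + z
(114885 + s)*(a(A(q(0)), 674) + 427823) = (114885 + 198234)*(674 + 427823) = 313119*428497 = 134170552143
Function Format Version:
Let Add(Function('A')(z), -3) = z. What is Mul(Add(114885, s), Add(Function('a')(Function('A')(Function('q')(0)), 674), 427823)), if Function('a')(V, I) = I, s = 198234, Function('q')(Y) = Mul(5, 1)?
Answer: 134170552143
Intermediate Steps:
Function('q')(Y) = 5
Function('A')(z) = Add(3, z)
Mul(Add(114885, s), Add(Function('a')(Function('A')(Function('q')(0)), 674), 427823)) = Mul(Add(114885, 198234), Add(674, 427823)) = Mul(313119, 428497) = 134170552143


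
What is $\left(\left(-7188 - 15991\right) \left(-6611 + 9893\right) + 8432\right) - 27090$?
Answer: $-76092136$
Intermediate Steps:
$\left(\left(-7188 - 15991\right) \left(-6611 + 9893\right) + 8432\right) - 27090 = \left(\left(-23179\right) 3282 + 8432\right) - 27090 = \left(-76073478 + 8432\right) - 27090 = -76065046 - 27090 = -76092136$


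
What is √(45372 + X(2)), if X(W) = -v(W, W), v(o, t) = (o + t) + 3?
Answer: √45365 ≈ 212.99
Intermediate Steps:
v(o, t) = 3 + o + t
X(W) = -3 - 2*W (X(W) = -(3 + W + W) = -(3 + 2*W) = -3 - 2*W)
√(45372 + X(2)) = √(45372 + (-3 - 2*2)) = √(45372 + (-3 - 4)) = √(45372 - 7) = √45365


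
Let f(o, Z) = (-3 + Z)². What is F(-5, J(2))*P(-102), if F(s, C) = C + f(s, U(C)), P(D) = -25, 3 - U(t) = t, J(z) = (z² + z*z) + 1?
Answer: -2250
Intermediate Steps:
J(z) = 1 + 2*z² (J(z) = (z² + z²) + 1 = 2*z² + 1 = 1 + 2*z²)
U(t) = 3 - t
F(s, C) = C + C² (F(s, C) = C + (-3 + (3 - C))² = C + (-C)² = C + C²)
F(-5, J(2))*P(-102) = ((1 + 2*2²)*(1 + (1 + 2*2²)))*(-25) = ((1 + 2*4)*(1 + (1 + 2*4)))*(-25) = ((1 + 8)*(1 + (1 + 8)))*(-25) = (9*(1 + 9))*(-25) = (9*10)*(-25) = 90*(-25) = -2250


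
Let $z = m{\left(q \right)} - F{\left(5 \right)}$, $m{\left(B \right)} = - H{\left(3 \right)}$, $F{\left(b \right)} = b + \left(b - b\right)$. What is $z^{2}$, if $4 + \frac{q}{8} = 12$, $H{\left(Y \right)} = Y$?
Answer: $64$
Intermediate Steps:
$F{\left(b \right)} = b$ ($F{\left(b \right)} = b + 0 = b$)
$q = 64$ ($q = -32 + 8 \cdot 12 = -32 + 96 = 64$)
$m{\left(B \right)} = -3$ ($m{\left(B \right)} = \left(-1\right) 3 = -3$)
$z = -8$ ($z = -3 - 5 = -8$)
$z^{2} = \left(-8\right)^{2} = 64$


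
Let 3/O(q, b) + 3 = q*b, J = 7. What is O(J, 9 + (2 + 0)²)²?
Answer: 9/7744 ≈ 0.0011622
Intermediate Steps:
O(q, b) = 3/(-3 + b*q) (O(q, b) = 3/(-3 + q*b) = 3/(-3 + b*q))
O(J, 9 + (2 + 0)²)² = (3/(-3 + (9 + (2 + 0)²)*7))² = (3/(-3 + (9 + 2²)*7))² = (3/(-3 + (9 + 4)*7))² = (3/(-3 + 13*7))² = (3/(-3 + 91))² = (3/88)² = 9/7744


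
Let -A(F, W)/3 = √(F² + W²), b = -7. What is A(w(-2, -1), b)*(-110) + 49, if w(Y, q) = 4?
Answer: 49 + 330*√65 ≈ 2709.5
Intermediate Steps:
A(F, W) = -3*√(F² + W²)
A(w(-2, -1), b)*(-110) + 49 = -3*√(4² + (-7)²)*(-110) + 49 = -3*√(16 + 49)*(-110) + 49 = -3*√65*(-110) + 49 = 330*√65 + 49 = 49 + 330*√65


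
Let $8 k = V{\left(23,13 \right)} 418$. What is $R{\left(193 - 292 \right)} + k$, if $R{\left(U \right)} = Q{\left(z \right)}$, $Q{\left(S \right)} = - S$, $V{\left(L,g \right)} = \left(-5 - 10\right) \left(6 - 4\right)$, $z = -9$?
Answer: $- \frac{3117}{2} \approx -1558.5$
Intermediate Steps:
$V{\left(L,g \right)} = -30$ ($V{\left(L,g \right)} = \left(-15\right) 2 = -30$)
$R{\left(U \right)} = 9$ ($R{\left(U \right)} = \left(-1\right) \left(-9\right) = 9$)
$k = - \frac{3135}{2}$ ($k = \frac{\left(-30\right) 418}{8} = \frac{1}{8} \left(-12540\right) = - \frac{3135}{2} \approx -1567.5$)
$R{\left(193 - 292 \right)} + k = 9 - \frac{3135}{2} = - \frac{3117}{2}$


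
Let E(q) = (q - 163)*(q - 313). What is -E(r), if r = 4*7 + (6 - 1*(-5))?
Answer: -33976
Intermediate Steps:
r = 39 (r = 28 + (6 + 5) = 28 + 11 = 39)
E(q) = (-313 + q)*(-163 + q) (E(q) = (-163 + q)*(-313 + q) = (-313 + q)*(-163 + q))
-E(r) = -(51019 + 39² - 476*39) = -(51019 + 1521 - 18564) = -1*33976 = -33976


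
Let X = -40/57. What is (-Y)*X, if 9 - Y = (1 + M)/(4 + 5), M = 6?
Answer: 2960/513 ≈ 5.7700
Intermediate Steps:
X = -40/57 (X = -40*1/57 = -40/57 ≈ -0.70175)
Y = 74/9 (Y = 9 - (1 + 6)/(4 + 5) = 9 - 7/9 = 74/9 ≈ 8.2222)
(-Y)*X = -1*74/9*(-40/57) = -74/9*(-40/57) = 2960/513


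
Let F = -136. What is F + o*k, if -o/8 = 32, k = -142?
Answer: 36216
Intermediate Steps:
o = -256 (o = -8*32 = -256)
F + o*k = -136 - 256*(-142) = -136 + 36352 = 36216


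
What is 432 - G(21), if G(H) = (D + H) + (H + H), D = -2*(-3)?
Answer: 363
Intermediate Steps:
D = 6
G(H) = 6 + 3*H (G(H) = (6 + H) + (H + H) = (6 + H) + 2*H = 6 + 3*H)
432 - G(21) = 432 - (6 + 3*21) = 432 - (6 + 63) = 432 - 1*69 = 432 - 69 = 363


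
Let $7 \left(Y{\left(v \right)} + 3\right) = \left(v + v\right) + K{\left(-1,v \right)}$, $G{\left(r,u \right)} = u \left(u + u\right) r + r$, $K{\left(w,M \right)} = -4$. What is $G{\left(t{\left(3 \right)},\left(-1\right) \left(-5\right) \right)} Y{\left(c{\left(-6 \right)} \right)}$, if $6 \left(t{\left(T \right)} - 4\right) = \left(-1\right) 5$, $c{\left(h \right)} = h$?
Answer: $- \frac{11951}{14} \approx -853.64$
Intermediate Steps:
$t{\left(T \right)} = \frac{19}{6}$ ($t{\left(T \right)} = 4 + \frac{\left(-1\right) 5}{6} = 4 + \frac{1}{6} \left(-5\right) = 4 - \frac{5}{6} = \frac{19}{6}$)
$G{\left(r,u \right)} = r + 2 r u^{2}$ ($G{\left(r,u \right)} = u 2 u r + r = 2 u^{2} r + r = 2 r u^{2} + r = r + 2 r u^{2}$)
$Y{\left(v \right)} = - \frac{25}{7} + \frac{2 v}{7}$ ($Y{\left(v \right)} = -3 + \frac{\left(v + v\right) - 4}{7} = -3 + \frac{2 v - 4}{7} = -3 + \frac{-4 + 2 v}{7} = -3 + \left(- \frac{4}{7} + \frac{2 v}{7}\right) = - \frac{25}{7} + \frac{2 v}{7}$)
$G{\left(t{\left(3 \right)},\left(-1\right) \left(-5\right) \right)} Y{\left(c{\left(-6 \right)} \right)} = \frac{19 \left(1 + 2 \left(\left(-1\right) \left(-5\right)\right)^{2}\right)}{6} \left(- \frac{25}{7} + \frac{2}{7} \left(-6\right)\right) = \frac{19 \left(1 + 2 \cdot 5^{2}\right)}{6} \left(- \frac{25}{7} - \frac{12}{7}\right) = \frac{19 \left(1 + 2 \cdot 25\right)}{6} \left(- \frac{37}{7}\right) = \frac{19 \left(1 + 50\right)}{6} \left(- \frac{37}{7}\right) = \frac{19}{6} \cdot 51 \left(- \frac{37}{7}\right) = \frac{323}{2} \left(- \frac{37}{7}\right) = - \frac{11951}{14}$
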